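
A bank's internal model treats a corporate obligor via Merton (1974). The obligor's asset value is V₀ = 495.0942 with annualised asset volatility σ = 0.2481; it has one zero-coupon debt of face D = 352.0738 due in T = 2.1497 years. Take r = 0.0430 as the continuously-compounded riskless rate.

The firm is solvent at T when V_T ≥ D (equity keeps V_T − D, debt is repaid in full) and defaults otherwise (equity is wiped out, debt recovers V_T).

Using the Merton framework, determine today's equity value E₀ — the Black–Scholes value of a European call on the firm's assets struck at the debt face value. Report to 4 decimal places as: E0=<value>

E0=182.2966

With assets at 495.0942 and a single debt payment of 352.0738 at 2.1497 years:
d₁ = [ln(V₀/D) + (r + σ²/2)T] / (σ√T)
   = [ln(495.0942/352.0738) + (0.0430 + 0.5·0.2481²)·2.1497] / (0.2481·√2.1497)
   = [0.340907 + 0.158598] / 0.363761 = 1.373170
d₂ = d₁ − σ√T = 1.373170 − 0.363761 = 1.009410
N(d₁) = 0.915150,  N(d₂) = 0.843611,  e^(−rT) = 0.911707
E₀ = V₀·N(d₁) − D·e^(−rT)·N(d₂)
   = 495.0942·0.915150 − 352.0738·0.911707·0.843611 = 182.296635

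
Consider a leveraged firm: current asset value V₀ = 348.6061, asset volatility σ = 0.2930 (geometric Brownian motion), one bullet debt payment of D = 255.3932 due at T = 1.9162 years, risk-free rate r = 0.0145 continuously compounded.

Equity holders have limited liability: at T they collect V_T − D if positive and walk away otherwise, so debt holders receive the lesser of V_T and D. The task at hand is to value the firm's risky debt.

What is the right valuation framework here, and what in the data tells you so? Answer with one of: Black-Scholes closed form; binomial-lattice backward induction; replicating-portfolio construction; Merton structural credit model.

Key observation: the data describe a firm's assets (V₀ = 348.6061, GBM) and a single zero-coupon debt of face 255.3932, so credit quantities follow from equity-as-call in the structural model.

framework: Merton structural credit model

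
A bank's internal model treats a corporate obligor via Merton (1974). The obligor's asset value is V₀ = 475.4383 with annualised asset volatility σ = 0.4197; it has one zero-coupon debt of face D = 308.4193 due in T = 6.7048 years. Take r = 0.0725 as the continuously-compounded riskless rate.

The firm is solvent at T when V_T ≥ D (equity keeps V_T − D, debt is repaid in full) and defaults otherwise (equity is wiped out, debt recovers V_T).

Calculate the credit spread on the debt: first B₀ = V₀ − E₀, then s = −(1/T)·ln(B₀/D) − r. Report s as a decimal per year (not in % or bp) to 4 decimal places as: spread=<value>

spread=0.0286

Apply the equity-as-call identities (strike 308.4193, horizon 6.7048 years):
d₁ = [ln(V₀/D) + (r + σ²/2)T] / (σ√T)
   = [ln(475.4383/308.4193) + (0.0725 + 0.5·0.4197²)·6.7048] / (0.4197·√6.7048)
   = [0.432777 + 1.076617] / 1.086756 = 1.388899
d₂ = d₁ − σ√T = 1.388899 − 1.086756 = 0.302143
N(d₁) = 0.917568,  N(d₂) = 0.618729,  e^(−rT) = 0.615022
E₀ = V₀·N(d₁) − D·e^(−rT)·N(d₂)
   = 475.4383·0.917568 − 308.4193·0.615022·0.618729 = 318.883860
B₀ = V₀ − E₀ = 475.4383 − 318.883860 = 156.554440
spread = −(1/T)·ln(B₀/D) − r = −(1/6.7048)·ln(156.554440/308.4193) − 0.0725 = 0.02863000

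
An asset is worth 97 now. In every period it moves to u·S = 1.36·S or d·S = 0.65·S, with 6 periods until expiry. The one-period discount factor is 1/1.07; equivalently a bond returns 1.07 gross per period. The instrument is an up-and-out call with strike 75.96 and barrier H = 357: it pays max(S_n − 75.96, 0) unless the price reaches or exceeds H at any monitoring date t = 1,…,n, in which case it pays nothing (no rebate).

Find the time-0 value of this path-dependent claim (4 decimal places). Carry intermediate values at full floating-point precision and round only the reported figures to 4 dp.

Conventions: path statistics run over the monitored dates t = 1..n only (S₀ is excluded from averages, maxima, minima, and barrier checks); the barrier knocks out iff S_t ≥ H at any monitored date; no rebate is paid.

price = 34.5460

Under the martingale measure an up-move has probability p* = 0.5915; value the claim as the probability-weighted average of per-path payoffs, discounted 6 periods at R = 1.07.
Enumerate all 2^6 = 64 price paths (U = up ×1.36, D = down ×0.65); each path with k up-moves has probability p*^k·(1−p*)^(6−k).
DDDDDD: M=63.0500, payoff=0.0000, prob=0.004643
UDDDDD: M=131.9200, payoff=0.0000, prob=0.006725
DUDDDD: M=85.7480, payoff=0.0000, prob=0.006725
UUDDDD: M=179.4112, payoff=0.0000, prob=0.009740
DDUDDD: M=63.0500, payoff=0.0000, prob=0.006725
UDUDDD: M=131.9200, payoff=0.0000, prob=0.009740
DUUDDD: M=116.6173, payoff=0.0000, prob=0.009740
UUUDDD: M=243.9992, payoff=0.0000, prob=0.014106
DDDUDD: M=63.0500, payoff=0.0000, prob=0.006725
UDDUDD: M=131.9200, payoff=0.0000, prob=0.009740
DUDUDD: M=85.7480, payoff=0.0000, prob=0.009740
UUDUDD: M=179.4112, payoff=0.0000, prob=0.014106
DDUUDD: M=75.8012, payoff=0.0000, prob=0.009740
UDUUDD: M=158.5995, payoff=0.0000, prob=0.014106
DUUUDD: M=158.5995, payoff=0.0000, prob=0.014106
UUUUDD: M=331.8390, payoff=64.2420, prob=0.020429
DDDDUD: M=63.0500, payoff=0.0000, prob=0.006725
UDDDUD: M=131.9200, payoff=0.0000, prob=0.009740
DUDDUD: M=85.7480, payoff=0.0000, prob=0.009740
UUDDUD: M=179.4112, payoff=0.0000, prob=0.014106
DDUDUD: M=63.0500, payoff=0.0000, prob=0.009740
UDUDUD: M=131.9200, payoff=0.0000, prob=0.014106
DUUDUD: M=116.6173, payoff=0.0000, prob=0.014106
UUUDUD: M=243.9992, payoff=64.2420, prob=0.020429
DDDUUD: M=63.0500, payoff=0.0000, prob=0.009740
UDDUUD: M=131.9200, payoff=0.0000, prob=0.014106
DUDUUD: M=103.0897, payoff=0.0000, prob=0.014106
UUDUUD: M=215.6953, payoff=64.2420, prob=0.020429
DDUUUD: M=103.0897, payoff=0.0000, prob=0.014106
UDUUUD: M=215.6953, payoff=64.2420, prob=0.020429
DUUUUD: M=215.6953, payoff=64.2420, prob=0.020429
UUUUUD: M=451.3010, payoff=0.0000, prob=0.029587
DDDDDU: M=63.0500, payoff=0.0000, prob=0.006725
UDDDDU: M=131.9200, payoff=0.0000, prob=0.009740
DUDDDU: M=85.7480, payoff=0.0000, prob=0.009740
UUDDDU: M=179.4112, payoff=0.0000, prob=0.014106
DDUDDU: M=63.0500, payoff=0.0000, prob=0.009740
UDUDDU: M=131.9200, payoff=0.0000, prob=0.014106
DUUDDU: M=116.6173, payoff=0.0000, prob=0.014106
UUUDDU: M=243.9992, payoff=64.2420, prob=0.020429
DDDUDU: M=63.0500, payoff=0.0000, prob=0.009740
UDDUDU: M=131.9200, payoff=0.0000, prob=0.014106
DUDUDU: M=85.7480, payoff=0.0000, prob=0.014106
UUDUDU: M=179.4112, payoff=64.2420, prob=0.020429
DDUUDU: M=75.8012, payoff=0.0000, prob=0.014106
UDUUDU: M=158.5995, payoff=64.2420, prob=0.020429
DUUUDU: M=158.5995, payoff=64.2420, prob=0.020429
UUUUDU: M=331.8390, payoff=217.3856, prob=0.029587
DDDDUU: M=63.0500, payoff=0.0000, prob=0.009740
UDDDUU: M=131.9200, payoff=0.0000, prob=0.014106
DUDDUU: M=85.7480, payoff=0.0000, prob=0.014106
UUDDUU: M=179.4112, payoff=64.2420, prob=0.020429
DDUDUU: M=67.0083, payoff=0.0000, prob=0.014106
UDUDUU: M=140.2020, payoff=64.2420, prob=0.020429
DUUDUU: M=140.2020, payoff=64.2420, prob=0.020429
UUUDUU: M=293.3456, payoff=217.3856, prob=0.029587
DDDUUU: M=67.0083, payoff=0.0000, prob=0.014106
UDDUUU: M=140.2020, payoff=64.2420, prob=0.020429
DUDUUU: M=140.2020, payoff=64.2420, prob=0.020429
UUDUUU: M=293.3456, payoff=217.3856, prob=0.029587
DDUUUU: M=140.2020, payoff=64.2420, prob=0.020429
UDUUUU: M=293.3456, payoff=217.3856, prob=0.029587
DUUUUU: M=293.3456, payoff=217.3856, prob=0.029587
UUUUUU: M=613.7693, payoff=0.0000, prob=0.042849
Price = Σ prob·payoff / R^6 = 51.844259 / 1.500730 = 34.5460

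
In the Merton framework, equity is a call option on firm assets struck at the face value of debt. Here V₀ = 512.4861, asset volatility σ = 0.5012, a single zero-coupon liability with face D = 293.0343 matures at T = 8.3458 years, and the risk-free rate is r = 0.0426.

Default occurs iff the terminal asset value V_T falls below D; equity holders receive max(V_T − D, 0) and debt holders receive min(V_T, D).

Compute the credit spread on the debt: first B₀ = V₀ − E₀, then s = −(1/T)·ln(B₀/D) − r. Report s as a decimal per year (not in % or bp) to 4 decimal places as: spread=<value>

Apply the equity-as-call identities (strike 293.0343, horizon 8.3458 years):
d₁ = [ln(V₀/D) + (r + σ²/2)T] / (σ√T)
   = [ln(512.4861/293.0343) + (0.0426 + 0.5·0.5012²)·8.3458] / (0.5012·√8.3458)
   = [0.558984 + 1.403770] / 1.447922 = 1.355566
d₂ = d₁ − σ√T = 1.355566 − 1.447922 = -0.092355
N(d₁) = 0.912381,  N(d₂) = 0.463208,  e^(−rT) = 0.700801
E₀ = V₀·N(d₁) − D·e^(−rT)·N(d₂)
   = 512.4861·0.912381 − 293.0343·0.700801·0.463208 = 372.458982
B₀ = V₀ − E₀ = 512.4861 − 372.458982 = 140.027118
spread = −(1/T)·ln(B₀/D) − r = −(1/8.3458)·ln(140.027118/293.0343) − 0.0426 = 0.04588206

spread=0.0459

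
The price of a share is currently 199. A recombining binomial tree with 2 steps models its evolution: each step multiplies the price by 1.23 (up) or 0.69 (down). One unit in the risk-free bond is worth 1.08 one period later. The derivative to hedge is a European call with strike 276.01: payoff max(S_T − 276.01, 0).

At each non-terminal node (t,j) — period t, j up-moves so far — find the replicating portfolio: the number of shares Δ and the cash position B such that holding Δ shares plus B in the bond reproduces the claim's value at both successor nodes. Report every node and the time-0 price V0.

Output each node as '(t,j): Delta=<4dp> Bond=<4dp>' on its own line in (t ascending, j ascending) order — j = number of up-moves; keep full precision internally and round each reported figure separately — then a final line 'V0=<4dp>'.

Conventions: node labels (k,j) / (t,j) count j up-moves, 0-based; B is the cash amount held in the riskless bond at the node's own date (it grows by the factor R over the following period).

The replicating-portfolio and risk-neutral prices coincide; use p* = (1.08−0.69)/(1.23−0.69) = 0.7222 for the latter.
At maturity the claim pays: V(2,0)=0.0000, V(2,1)=0.0000, V(2,2)=25.0571
Node (1,0) S=137.3100: V=(p*·0.0000+(1−p*)·0.0000)/1.08=0.0000; Δ=(0.0000−0.0000)/(168.8913−94.7439)=0.0000; B=V−Δ·S=0.0000
Node (1,1) S=244.7700: V=(p*·25.0571+(1−p*)·0.0000)/1.08=16.7563; Δ=(25.0571−0.0000)/(301.0671−168.8913)=0.1896; B=V−Δ·S=-29.6457
Node (0,0) S=199.0000: V=(p*·16.7563+(1−p*)·0.0000)/1.08=11.2053; Δ=(16.7563−0.0000)/(244.7700−137.3100)=0.1559; B=V−Δ·S=-19.8248
Verification: the root portfolio costs Δ(0,0)·S0 + B(0,0) = 11.2053, matching V0.

(0,0): Delta=0.1559 Bond=-19.8248
(1,0): Delta=0.0000 Bond=0.0000
(1,1): Delta=0.1896 Bond=-29.6457
V0=11.2053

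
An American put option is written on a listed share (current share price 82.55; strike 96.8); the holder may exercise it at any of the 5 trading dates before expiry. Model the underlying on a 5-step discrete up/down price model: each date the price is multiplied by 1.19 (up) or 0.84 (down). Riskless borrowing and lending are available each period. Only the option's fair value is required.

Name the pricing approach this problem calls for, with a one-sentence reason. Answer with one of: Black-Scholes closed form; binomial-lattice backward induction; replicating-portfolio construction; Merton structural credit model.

framework: binomial-lattice backward induction

Key observation: the exercise right at every one of the 5 steps is what matters: each node needs max(96.8 − S, continuation), which only the stepwise tree valuation starting from spot 82.55 delivers.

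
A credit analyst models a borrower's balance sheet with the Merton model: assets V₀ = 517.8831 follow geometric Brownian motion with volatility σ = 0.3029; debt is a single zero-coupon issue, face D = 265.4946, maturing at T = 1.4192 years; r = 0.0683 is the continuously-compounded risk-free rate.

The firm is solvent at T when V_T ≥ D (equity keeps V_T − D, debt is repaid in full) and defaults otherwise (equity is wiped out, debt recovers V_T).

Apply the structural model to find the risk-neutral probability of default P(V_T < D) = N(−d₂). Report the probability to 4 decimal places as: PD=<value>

Work the structural quantities from V₀ = 517.8831 against face 265.4946:
d₁ = [ln(V₀/D) + (r + σ²/2)T] / (σ√T)
   = [ln(517.8831/265.4946) + (0.0683 + 0.5·0.3029²)·1.4192] / (0.3029·√1.4192)
   = [0.668155 + 0.162036] / 0.360845 = 2.300684
d₂ = d₁ − σ√T = 2.300684 − 0.360845 = 1.939839
risk-neutral PD = N(−d₂) = N(-1.939839) = 0.026200

PD=0.0262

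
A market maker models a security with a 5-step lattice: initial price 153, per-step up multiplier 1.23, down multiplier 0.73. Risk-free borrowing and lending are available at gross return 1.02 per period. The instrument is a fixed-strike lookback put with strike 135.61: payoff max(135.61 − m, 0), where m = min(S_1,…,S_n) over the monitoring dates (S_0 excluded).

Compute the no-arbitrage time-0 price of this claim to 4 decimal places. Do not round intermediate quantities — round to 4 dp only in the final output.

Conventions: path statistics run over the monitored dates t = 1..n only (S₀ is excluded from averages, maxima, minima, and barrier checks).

price = 27.5890

No-arbitrage gives p* = (R−d)/(u−d) = 0.5800: enumerate every path, weight its payoff by its p*-probability, and discount by R^5.
Enumerate all 2^5 = 32 price paths (U = up ×1.23, D = down ×0.73); each path with k up-moves has probability p*^k·(1−p*)^(5−k).
DDDDD: m=31.7180, payoff=103.8920, prob=0.013069
UDDDD: m=53.4426, payoff=82.1674, prob=0.018048
DUDDD: m=53.4426, payoff=82.1674, prob=0.018048
UUDDD: m=90.0472, payoff=45.5628, prob=0.024923
DDUDD: m=53.4426, payoff=82.1674, prob=0.018048
UDUDD: m=90.0472, payoff=45.5628, prob=0.024923
DUUDD: m=90.0472, payoff=45.5628, prob=0.024923
UUUDD: m=151.7234, payoff=0.0000, prob=0.034418
DDDUD: m=53.4426, payoff=82.1674, prob=0.018048
UDDUD: m=90.0472, payoff=45.5628, prob=0.024923
DUDUD: m=90.0472, payoff=45.5628, prob=0.024923
UUDUD: m=151.7234, payoff=0.0000, prob=0.034418
DDUUD: m=81.5337, payoff=54.0763, prob=0.024923
UDUUD: m=137.3787, payoff=0.0000, prob=0.034418
DUUUD: m=111.6900, payoff=23.9200, prob=0.034418
UUUUD: m=188.1900, payoff=0.0000, prob=0.047529
DDDDU: m=43.4493, payoff=92.1607, prob=0.018048
UDDDU: m=73.2091, payoff=62.4009, prob=0.024923
DUDDU: m=73.2091, payoff=62.4009, prob=0.024923
UUDDU: m=123.3523, payoff=12.2577, prob=0.034418
DDUDU: m=73.2091, payoff=62.4009, prob=0.024923
UDUDU: m=123.3523, payoff=12.2577, prob=0.034418
DUUDU: m=111.6900, payoff=23.9200, prob=0.034418
UUUDU: m=188.1900, payoff=0.0000, prob=0.047529
DDDUU: m=59.5196, payoff=76.0904, prob=0.024923
UDDUU: m=100.2865, payoff=35.3235, prob=0.034418
DUDUU: m=100.2865, payoff=35.3235, prob=0.034418
UUDUU: m=168.9758, payoff=0.0000, prob=0.047529
DDUUU: m=81.5337, payoff=54.0763, prob=0.034418
UDUUU: m=137.3787, payoff=0.0000, prob=0.047529
DUUUU: m=111.6900, payoff=23.9200, prob=0.047529
UUUUU: m=188.1900, payoff=0.0000, prob=0.065636
Price = Σ prob·payoff / R^5 = 30.460474 / 1.104081 = 27.5890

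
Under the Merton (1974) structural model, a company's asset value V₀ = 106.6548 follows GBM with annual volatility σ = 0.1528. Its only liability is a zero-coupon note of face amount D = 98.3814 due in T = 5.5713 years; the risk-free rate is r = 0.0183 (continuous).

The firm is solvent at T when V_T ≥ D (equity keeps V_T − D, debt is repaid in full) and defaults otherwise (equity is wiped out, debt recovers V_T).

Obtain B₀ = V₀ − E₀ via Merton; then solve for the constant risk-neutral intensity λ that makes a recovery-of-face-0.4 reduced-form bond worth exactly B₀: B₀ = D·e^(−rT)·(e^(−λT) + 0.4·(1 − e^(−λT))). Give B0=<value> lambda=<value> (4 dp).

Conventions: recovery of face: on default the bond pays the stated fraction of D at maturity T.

B0=82.0288 lambda=0.0246

Apply the equity-as-call identities (strike 98.3814, horizon 5.5713 years):
d₁ = [ln(V₀/D) + (r + σ²/2)T] / (σ√T)
   = [ln(106.6548/98.3814) + (0.0183 + 0.5·0.1528²)·5.5713] / (0.1528·√5.5713)
   = [0.080746 + 0.166994] / 0.360663 = 0.686900
d₂ = d₁ − σ√T = 0.686900 − 0.360663 = 0.326237
N(d₁) = 0.753927,  N(d₂) = 0.627877,  e^(−rT) = 0.903070
E₀ = V₀·N(d₁) − D·e^(−rT)·N(d₂)
   = 106.6548·0.753927 − 98.3814·0.903070·0.627877 = 24.625968
B₀ = V₀ − E₀ = 106.6548 − 24.625968 = 82.028832
e^(−λT) = (B₀·e^(rT)/D − 0.4)/(1 − 0.4) = (82.0288·1.107333/98.3814 − 0.4)/0.6 = 0.87212743
λ = −ln(0.87212743)/5.5713 = 0.024558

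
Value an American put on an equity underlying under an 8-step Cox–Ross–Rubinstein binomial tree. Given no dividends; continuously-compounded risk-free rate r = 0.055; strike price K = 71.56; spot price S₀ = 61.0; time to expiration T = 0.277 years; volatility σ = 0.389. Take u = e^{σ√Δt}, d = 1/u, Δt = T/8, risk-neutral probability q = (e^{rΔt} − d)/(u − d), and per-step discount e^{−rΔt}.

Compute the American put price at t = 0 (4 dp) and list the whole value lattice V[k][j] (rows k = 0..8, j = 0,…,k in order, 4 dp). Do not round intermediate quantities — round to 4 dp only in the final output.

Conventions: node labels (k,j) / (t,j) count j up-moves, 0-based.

price = 11.6483
tree:
11.6483
15.0330 8.2409
18.7814 11.2677 5.1856
22.4668 14.8506 7.6569 2.6849
25.8948 18.7814 10.8985 4.3801 0.9663
29.0834 22.4668 14.8194 6.9415 1.7846 0.1354
32.0494 25.8948 18.7814 10.5600 3.2776 0.2687 0.0000
34.8083 29.0834 22.4668 14.8194 5.9808 0.5332 0.0000 0.0000
37.3746 32.0494 25.8948 18.7814 10.5600 1.0579 0.0000 0.0000 0.0000

Δt=0.03463, u=1.07507, d=0.93017, q=0.49507, disc=e^(-rΔt)=0.99810
k=8 terminal: V=max(K-S,0) → 37.3746 32.0494 25.8948 18.7814 10.5600 1.0579 0.0000 0.0000 0.0000
k=7: j=0 S=36.7517 intr=34.8083 cont=34.6722 V=34.8083[EX]; j=1 S=42.4766 intr=29.0834 cont=28.9473 V=29.0834[EX]; j=2 S=49.0932 intr=22.4668 cont=22.3306 V=22.4668[EX]; j=3 S=56.7406 intr=14.8194 cont=14.6833 V=14.8194[EX]; j=4 S=65.5792 intr=5.9808 cont=5.8447 V=5.9808[EX]; j=5 S=75.7946 intr=0.0000 cont=0.5332 V=0.5332[hold]; j=6 S=87.6013 intr=0.0000 cont=0.0000 V=0.0000[hold]; j=7 S=101.2471 intr=0.0000 cont=0.0000 V=0.0000[hold]
k=6: j=0 S=39.5106 intr=32.0494 cont=31.9133 V=32.0494[EX]; j=1 S=45.6652 intr=25.8948 cont=25.7586 V=25.8948[EX]; j=2 S=52.7786 intr=18.7814 cont=18.6453 V=18.7814[EX]; j=3 S=61.0000 intr=10.5600 cont=10.4239 V=10.5600[EX]; j=4 S=70.5021 intr=1.0579 cont=3.2776 V=3.2776[hold]; j=5 S=81.4844 intr=0.0000 cont=0.2687 V=0.2687[hold]; j=6 S=94.1774 intr=0.0000 cont=0.0000 V=0.0000[hold]
k=5: j=0 S=42.4766 intr=29.0834 cont=28.9473 V=29.0834[EX]; j=1 S=49.0932 intr=22.4668 cont=22.3306 V=22.4668[EX]; j=2 S=56.7406 intr=14.8194 cont=14.6833 V=14.8194[EX]; j=3 S=65.5792 intr=5.9808 cont=6.9415 V=6.9415[hold]; j=4 S=75.7946 intr=0.0000 cont=1.7846 V=1.7846[hold]; j=5 S=87.6013 intr=0.0000 cont=0.1354 V=0.1354[hold]
k=4: j=0 S=45.6652 intr=25.8948 cont=25.7586 V=25.8948[EX]; j=1 S=52.7786 intr=18.7814 cont=18.6453 V=18.7814[EX]; j=2 S=61.0000 intr=10.5600 cont=10.8985 V=10.8985[hold]; j=3 S=70.5021 intr=1.0579 cont=4.3801 V=4.3801[hold]; j=4 S=81.4844 intr=0.0000 cont=0.9663 V=0.9663[hold]
k=3: j=0 S=49.0932 intr=22.4668 cont=22.3306 V=22.4668[EX]; j=1 S=56.7406 intr=14.8194 cont=14.8506 V=14.8506[hold]; j=2 S=65.5792 intr=5.9808 cont=7.6569 V=7.6569[hold]; j=3 S=75.7946 intr=0.0000 cont=2.6849 V=2.6849[hold]
k=2: j=0 S=52.7786 intr=18.7814 cont=18.6607 V=18.7814[EX]; j=1 S=61.0000 intr=10.5600 cont=11.2677 V=11.2677[hold]; j=2 S=70.5021 intr=1.0579 cont=5.1856 V=5.1856[hold]
k=1: j=0 S=56.7406 intr=14.8194 cont=15.0330 V=15.0330[hold]; j=1 S=65.5792 intr=5.9808 cont=8.2409 V=8.2409[hold]
k=0: j=0 S=61.0000 intr=10.5600 cont=11.6483 V=11.6483[hold]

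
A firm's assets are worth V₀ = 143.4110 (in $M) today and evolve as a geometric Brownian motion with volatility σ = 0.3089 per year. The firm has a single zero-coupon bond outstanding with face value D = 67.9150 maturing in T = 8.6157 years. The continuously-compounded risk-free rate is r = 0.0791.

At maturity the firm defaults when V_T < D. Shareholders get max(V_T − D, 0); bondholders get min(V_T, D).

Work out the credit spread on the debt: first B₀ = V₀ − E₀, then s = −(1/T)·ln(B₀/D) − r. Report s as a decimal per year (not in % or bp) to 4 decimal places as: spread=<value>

Apply the equity-as-call identities (strike 67.9150, horizon 8.6157 years):
d₁ = [ln(V₀/D) + (r + σ²/2)T] / (σ√T)
   = [ln(143.4110/67.9150) + (0.0791 + 0.5·0.3089²)·8.6157] / (0.3089·√8.6157)
   = [0.747458 + 1.092554] / 0.906699 = 2.029352
d₂ = d₁ − σ√T = 2.029352 − 0.906699 = 1.122652
N(d₁) = 0.978789,  N(d₂) = 0.869207,  e^(−rT) = 0.505857
E₀ = V₀·N(d₁) − D·e^(−rT)·N(d₂)
   = 143.4110·0.978789 − 67.9150·0.505857·0.869207 = 110.507229
B₀ = V₀ − E₀ = 143.4110 − 110.507229 = 32.903771
spread = −(1/T)·ln(B₀/D) − r = −(1/8.6157)·ln(32.903771/67.9150) − 0.0791 = 0.00501036

spread=0.0050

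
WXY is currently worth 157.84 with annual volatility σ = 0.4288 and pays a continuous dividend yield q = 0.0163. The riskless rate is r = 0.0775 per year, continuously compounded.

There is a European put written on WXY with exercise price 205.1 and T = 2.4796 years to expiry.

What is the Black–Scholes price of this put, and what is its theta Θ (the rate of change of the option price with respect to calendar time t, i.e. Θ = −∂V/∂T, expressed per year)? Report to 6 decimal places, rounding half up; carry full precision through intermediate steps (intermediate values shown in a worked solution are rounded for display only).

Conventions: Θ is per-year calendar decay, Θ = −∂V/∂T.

σ√T = 0.4288·√2.4796 = 0.675220
d₁ = (ln(S/K) + (r−q+σ²/2)T) / (σ√T) = (ln(157.84/205.1) + (0.0775−0.0163+0.4288²/2)·2.4796) / 0.675220 = (-0.261916 + 0.379713) / 0.675220 = 0.174457
d₂ = d₁ − σ√T = 0.174457 − 0.675220 = -0.500763
e^{−rT} = 0.825167
e^{−qT} = 0.960388
N(−d₁) = 0.430753,  N(−d₂) = 0.691731
Put price V = K·e^{−rT}·N(−d₂) − S·e^{−qT}·N(−d₁) = 117.069847 − 65.296874 = 51.772973
φ(d₁) = (1/√(2π))·e^{−d₁²/2} = 0.392917
Θ = −S·e^{−qT}·φ(d₁)·σ/(2√T) − q·S·e^{−qT}·N(−d₁) + r·K·e^{−rT}·N(−d₂) = −8.109593 − 1.064339 + 9.072913 = -0.101019

price = 51.772973
Θ = -0.101019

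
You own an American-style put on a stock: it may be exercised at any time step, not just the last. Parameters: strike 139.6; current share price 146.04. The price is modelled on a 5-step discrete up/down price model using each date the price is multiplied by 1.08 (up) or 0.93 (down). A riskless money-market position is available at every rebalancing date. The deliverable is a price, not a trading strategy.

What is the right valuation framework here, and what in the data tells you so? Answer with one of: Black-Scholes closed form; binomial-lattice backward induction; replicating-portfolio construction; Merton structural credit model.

framework: binomial-lattice backward induction

Key observation: an American put (K = 139.6, S₀ = 146.04) on a 5-date tree has no closed form — the optimal stopping decision is embedded and must be resolved recursively from expiry.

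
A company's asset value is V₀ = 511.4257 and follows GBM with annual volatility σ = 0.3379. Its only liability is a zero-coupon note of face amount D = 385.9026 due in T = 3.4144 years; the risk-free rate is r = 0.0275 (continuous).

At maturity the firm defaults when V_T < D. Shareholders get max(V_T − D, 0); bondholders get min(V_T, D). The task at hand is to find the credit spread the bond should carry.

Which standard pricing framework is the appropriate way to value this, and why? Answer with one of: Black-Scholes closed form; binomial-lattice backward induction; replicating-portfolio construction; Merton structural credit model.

Key observation: assets follow a GBM and default happens iff V_T < 385.9026; valuing claims on that split (equity as a call, risky debt as the residual) is the structural model's definition.

framework: Merton structural credit model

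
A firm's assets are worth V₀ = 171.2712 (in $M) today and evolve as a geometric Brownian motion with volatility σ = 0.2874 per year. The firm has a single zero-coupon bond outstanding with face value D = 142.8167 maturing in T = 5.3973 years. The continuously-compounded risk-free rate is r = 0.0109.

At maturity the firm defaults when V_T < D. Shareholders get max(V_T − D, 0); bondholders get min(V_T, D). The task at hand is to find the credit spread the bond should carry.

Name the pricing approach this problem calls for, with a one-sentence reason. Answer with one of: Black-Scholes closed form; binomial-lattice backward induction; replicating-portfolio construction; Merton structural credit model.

Key observation: assets follow a GBM and default happens iff V_T < 142.8167; valuing claims on that split (equity as a call, risky debt as the residual) is the structural model's definition.

framework: Merton structural credit model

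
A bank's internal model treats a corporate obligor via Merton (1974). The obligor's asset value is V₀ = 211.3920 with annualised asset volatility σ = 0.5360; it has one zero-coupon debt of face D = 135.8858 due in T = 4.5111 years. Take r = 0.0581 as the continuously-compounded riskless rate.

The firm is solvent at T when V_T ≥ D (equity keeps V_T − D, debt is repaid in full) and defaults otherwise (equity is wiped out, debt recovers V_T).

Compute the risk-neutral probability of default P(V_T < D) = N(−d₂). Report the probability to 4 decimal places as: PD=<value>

With assets at 211.3920 and a single debt payment of 135.8858 at 4.5111 years:
d₁ = [ln(V₀/D) + (r + σ²/2)T] / (σ√T)
   = [ln(211.3920/135.8858) + (0.0581 + 0.5·0.5360²)·4.5111] / (0.5360·√4.5111)
   = [0.441899 + 0.910105] / 1.138429 = 1.187606
d₂ = d₁ − σ√T = 1.187606 − 1.138429 = 0.049176
risk-neutral PD = N(−d₂) = N(-0.049176) = 0.480389

PD=0.4804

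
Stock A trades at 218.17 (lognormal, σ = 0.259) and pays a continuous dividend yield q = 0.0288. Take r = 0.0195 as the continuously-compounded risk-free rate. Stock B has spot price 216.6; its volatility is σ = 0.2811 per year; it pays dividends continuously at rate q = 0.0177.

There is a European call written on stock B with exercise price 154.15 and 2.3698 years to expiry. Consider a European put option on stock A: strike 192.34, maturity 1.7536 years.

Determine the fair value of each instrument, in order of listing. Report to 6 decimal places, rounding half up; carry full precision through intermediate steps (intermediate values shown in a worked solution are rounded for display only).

price(stock B call K=154.15) = 69.550206
price(stock A put K=192.34) = 17.343456

[stock B call K=154.15]
σ√T = 0.2811·√2.3698 = 0.432730
d₁ = (ln(S/K) + (r−q+σ²/2)T) / (σ√T) = (ln(216.6/154.15) + (0.0195−0.0177+0.2811²/2)·2.3698) / 0.432730 = (0.340126 + 0.097893) / 0.432730 = 1.012224
d₂ = d₁ − σ√T = 1.012224 − 0.432730 = 0.579494
e^{−rT} = 0.954840
e^{−qT} = 0.958922
N(d₁) = 0.844284,  N(d₂) = 0.718872
price = S·e^{−qT}·N(d₁) − K·e^{−rT}·N(d₂) = 175.360016 − 105.809810 = 69.550206
[stock A put K=192.34]
σ√T = 0.259·√1.7536 = 0.342977
d₁ = (ln(S/K) + (r−q+σ²/2)T) / (σ√T) = (ln(218.17/192.34) + (0.0195−0.0288+0.259²/2)·1.7536) / 0.342977 = (0.126010 + 0.042508) / 0.342977 = 0.491339
d₂ = d₁ − σ√T = 0.491339 − 0.342977 = 0.148362
e^{−rT} = 0.966383
e^{−qT} = 0.950750
N(−d₁) = 0.311593,  N(−d₂) = 0.441028
price = K·e^{−rT}·N(−d₂) − S·e^{−qT}·N(−d₁) = 81.975757 − 64.632301 = 17.343456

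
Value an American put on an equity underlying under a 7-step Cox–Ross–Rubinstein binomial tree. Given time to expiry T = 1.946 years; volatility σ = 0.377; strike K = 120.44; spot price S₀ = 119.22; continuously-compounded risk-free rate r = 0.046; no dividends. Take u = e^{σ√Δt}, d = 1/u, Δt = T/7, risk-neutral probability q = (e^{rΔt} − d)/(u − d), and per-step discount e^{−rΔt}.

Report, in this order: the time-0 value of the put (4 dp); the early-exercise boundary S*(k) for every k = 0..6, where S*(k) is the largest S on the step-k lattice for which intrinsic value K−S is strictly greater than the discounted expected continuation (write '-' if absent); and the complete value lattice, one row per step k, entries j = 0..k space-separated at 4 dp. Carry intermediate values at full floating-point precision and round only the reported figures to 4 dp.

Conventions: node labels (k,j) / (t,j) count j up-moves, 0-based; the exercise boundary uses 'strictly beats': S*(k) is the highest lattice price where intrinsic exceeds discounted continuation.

Δt=0.27800  u=1.21991  d=0.81973  q=0.48263  discount=0.98729
step 7 (expiry): payoffs max(K−S,0) = 90.7877 76.3122 54.7700 22.7114 0.0000 0.0000 0.0000 0.0000
step 6: (k=6,j=0): S=36.1731, K−S=84.2669, hold=82.7365 ⇒ V=84.2669 exercise | (k=6,j=1): S=53.8319, K−S=66.6081, hold=65.0777 ⇒ V=66.6081 exercise | (k=6,j=2): S=80.1114, K−S=40.3286, hold=38.7982 ⇒ V=40.3286 exercise | (k=6,j=3): S=119.2200, K−S=1.2200, hold=11.6009 ⇒ V=11.6009 continue | (k=6,j=4): S=177.4205, K−S=0.0000, hold=0.0000 ⇒ V=0.0000 continue | (k=6,j=5): S=264.0330, K−S=0.0000, hold=0.0000 ⇒ V=0.0000 continue | (k=6,j=6): S=392.9278, K−S=0.0000, hold=0.0000 ⇒ V=0.0000 continue  boundary S*=80.1114
step 5: (k=5,j=0): S=44.1278, K−S=76.3122, hold=74.7818 ⇒ V=76.3122 exercise | (k=5,j=1): S=65.6700, K−S=54.7700, hold=53.2396 ⇒ V=54.7700 exercise | (k=5,j=2): S=97.7286, K−S=22.7114, hold=26.1274 ⇒ V=26.1274 continue | (k=5,j=3): S=145.4375, K−S=0.0000, hold=5.9257 ⇒ V=5.9257 continue | (k=5,j=4): S=216.4367, K−S=0.0000, hold=0.0000 ⇒ V=0.0000 continue | (k=5,j=5): S=322.0961, K−S=0.0000, hold=0.0000 ⇒ V=0.0000 continue  boundary S*=65.6700
step 4: (k=4,j=0): S=53.8319, K−S=66.6081, hold=65.0777 ⇒ V=66.6081 exercise | (k=4,j=1): S=80.1114, K−S=40.3286, hold=40.4259 ⇒ V=40.4259 continue | (k=4,j=2): S=119.2200, K−S=1.2200, hold=16.1694 ⇒ V=16.1694 continue | (k=4,j=3): S=177.4205, K−S=0.0000, hold=3.0268 ⇒ V=3.0268 continue | (k=4,j=4): S=264.0330, K−S=0.0000, hold=0.0000 ⇒ V=0.0000 continue  boundary S*=53.8319
step 3: (k=3,j=0): S=65.6700, K−S=54.7700, hold=53.2860 ⇒ V=54.7700 exercise | (k=3,j=1): S=97.7286, K−S=22.7114, hold=28.3541 ⇒ V=28.3541 continue | (k=3,j=2): S=145.4375, K−S=0.0000, hold=9.7015 ⇒ V=9.7015 continue | (k=3,j=3): S=216.4367, K−S=0.0000, hold=1.5461 ⇒ V=1.5461 continue  boundary S*=65.6700
step 2: (k=2,j=0): S=80.1114, K−S=40.3286, hold=41.4869 ⇒ V=41.4869 continue | (k=2,j=1): S=119.2200, K−S=1.2200, hold=19.1059 ⇒ V=19.1059 continue | (k=2,j=2): S=177.4205, K−S=0.0000, hold=5.6922 ⇒ V=5.6922 continue  boundary S*=-
step 1: (k=1,j=0): S=97.7286, K−S=22.7114, hold=30.2952 ⇒ V=30.2952 continue | (k=1,j=1): S=145.4375, K−S=0.0000, hold=12.4715 ⇒ V=12.4715 continue  boundary S*=-
step 0: (k=0,j=0): S=119.2200, K−S=1.2200, hold=21.4173 ⇒ V=21.4173 continue  boundary S*=-

price = 21.4173
boundary = - - - 65.6700 53.8319 65.6700 80.1114
tree:
21.4173
30.2952 12.4715
41.4869 19.1059 5.6922
54.7700 28.3541 9.7015 1.5461
66.6081 40.4259 16.1694 3.0268 0.0000
76.3122 54.7700 26.1274 5.9257 0.0000 0.0000
84.2669 66.6081 40.3286 11.6009 0.0000 0.0000 0.0000
90.7877 76.3122 54.7700 22.7114 0.0000 0.0000 0.0000 0.0000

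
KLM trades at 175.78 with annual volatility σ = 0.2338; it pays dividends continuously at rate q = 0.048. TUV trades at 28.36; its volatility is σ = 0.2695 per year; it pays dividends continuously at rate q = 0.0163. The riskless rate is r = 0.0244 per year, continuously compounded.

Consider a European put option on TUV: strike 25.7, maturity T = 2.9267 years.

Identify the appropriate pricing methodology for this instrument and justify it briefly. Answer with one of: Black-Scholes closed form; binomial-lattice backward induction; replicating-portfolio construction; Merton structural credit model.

Key observation: a European-exercise option on TUV struck at 25.7 — a GBM underlying with constant parameters — admits an analytic price: the data contain no early exercise, no discrete tree, no debt structure.

framework: Black-Scholes closed form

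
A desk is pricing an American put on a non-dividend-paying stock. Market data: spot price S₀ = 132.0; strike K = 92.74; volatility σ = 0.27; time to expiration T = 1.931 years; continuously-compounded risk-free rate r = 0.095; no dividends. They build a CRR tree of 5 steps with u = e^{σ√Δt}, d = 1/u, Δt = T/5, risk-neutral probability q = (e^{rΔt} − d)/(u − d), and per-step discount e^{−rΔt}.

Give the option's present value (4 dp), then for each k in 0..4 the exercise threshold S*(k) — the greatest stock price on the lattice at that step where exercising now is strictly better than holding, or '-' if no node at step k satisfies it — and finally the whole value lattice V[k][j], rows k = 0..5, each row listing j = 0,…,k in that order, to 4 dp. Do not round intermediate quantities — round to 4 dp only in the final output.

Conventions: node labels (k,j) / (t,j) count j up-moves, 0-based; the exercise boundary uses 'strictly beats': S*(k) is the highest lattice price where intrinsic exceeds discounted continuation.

price = 1.5997
boundary = - - - - 67.4668
tree:
1.5997
3.3408 0.3858
6.8147 0.9287 0.0000
13.4512 2.2351 0.0000 0.0000
25.2732 5.3795 0.0000 0.0000 0.0000
35.6948 12.9477 0.0000 0.0000 0.0000 0.0000

Δt=0.38620, u=1.18269, d=0.84553, q=0.56899, disc=e^(-rΔt)=0.96398
k=5 terminal: V=max(K-S,0) → 35.6948 12.9477 0.0000 0.0000 0.0000 0.0000
k=4: j=0 S=67.4668 intr=25.2732 cont=21.9323 V=25.2732[EX]; j=1 S=94.3696 intr=0.0000 cont=5.3795 V=5.3795[hold]; j=2 S=132.0000 intr=0.0000 cont=0.0000 V=0.0000[hold]; j=3 S=184.6357 intr=0.0000 cont=0.0000 V=0.0000[hold]; j=4 S=258.2603 intr=0.0000 cont=0.0000 V=0.0000[hold]  S*(4)=67.4668
k=3: j=0 S=79.7923 intr=12.9477 cont=13.4512 V=13.4512[hold]; j=1 S=111.6100 intr=0.0000 cont=2.2351 V=2.2351[hold]; j=2 S=156.1151 intr=0.0000 cont=0.0000 V=0.0000[hold]; j=3 S=218.3668 intr=0.0000 cont=0.0000 V=0.0000[hold]  S*(3)=-
k=2: j=0 S=94.3696 intr=0.0000 cont=6.8147 V=6.8147[hold]; j=1 S=132.0000 intr=0.0000 cont=0.9287 V=0.9287[hold]; j=2 S=184.6357 intr=0.0000 cont=0.0000 V=0.0000[hold]  S*(2)=-
k=1: j=0 S=111.6100 intr=0.0000 cont=3.3408 V=3.3408[hold]; j=1 S=156.1151 intr=0.0000 cont=0.3858 V=0.3858[hold]  S*(1)=-
k=0: j=0 S=132.0000 intr=0.0000 cont=1.5997 V=1.5997[hold]  S*(0)=-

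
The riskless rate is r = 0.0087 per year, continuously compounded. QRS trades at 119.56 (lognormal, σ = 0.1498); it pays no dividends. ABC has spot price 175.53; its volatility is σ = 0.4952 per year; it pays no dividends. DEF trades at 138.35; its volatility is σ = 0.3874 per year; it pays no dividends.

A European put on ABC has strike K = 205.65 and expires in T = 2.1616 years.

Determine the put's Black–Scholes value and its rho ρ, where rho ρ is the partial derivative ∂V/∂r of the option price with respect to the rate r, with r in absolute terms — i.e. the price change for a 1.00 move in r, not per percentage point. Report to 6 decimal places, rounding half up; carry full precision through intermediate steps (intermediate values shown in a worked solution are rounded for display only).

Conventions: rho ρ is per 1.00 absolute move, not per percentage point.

price = 67.696497
ρ = -310.086583

σ√T = 0.4952·√2.1616 = 0.728062
d₁ = (ln(S/K) + (r+σ²/2)T) / (σ√T) = (ln(175.53/205.65) + (0.0087+0.4952²/2)·2.1616) / 0.728062 = (-0.158366 + 0.283843) / 0.728062 = 0.172344
d₂ = d₁ − σ√T = 0.172344 − 0.728062 = -0.555718
e^{−rT} = 0.981370
N(−d₁) = 0.431583,  N(−d₂) = 0.710798
Put price V = K·e^{−rT}·N(−d₂) − S·N(−d₁) = 143.452342 − 75.755845 = 67.696497
ρ = −K·T·e^{−rT}·N(−d₂) = -310.086583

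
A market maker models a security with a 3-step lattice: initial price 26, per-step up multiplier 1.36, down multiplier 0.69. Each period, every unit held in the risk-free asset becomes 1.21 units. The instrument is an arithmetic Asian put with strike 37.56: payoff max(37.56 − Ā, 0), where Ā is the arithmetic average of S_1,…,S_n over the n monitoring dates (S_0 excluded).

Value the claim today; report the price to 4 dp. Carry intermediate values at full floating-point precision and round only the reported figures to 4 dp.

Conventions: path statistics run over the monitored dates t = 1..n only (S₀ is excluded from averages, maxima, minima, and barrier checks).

Risk-neutral up-probability p* = (R−d)/(u−d) = (1.21−0.69)/(1.36−0.69) = 0.7761; the claim prices as the p*-weighted sum of path payoffs discounted by R^3.
Enumerate all 2^3 = 8 price paths (U = up ×1.36, D = down ×0.69); each path with k up-moves has probability p*^k·(1−p*)^(3−k).
DDD: Ā=12.9533, payoff=24.6067, prob=0.011221
UDD: Ā=25.5311, payoff=12.0289, prob=0.038901
DUD: Ā=19.7244, payoff=17.8356, prob=0.038901
UUD: Ā=38.8771, payoff=0.0000, prob=0.134857
DDU: Ā=15.7178, payoff=21.8422, prob=0.038901
UDU: Ā=30.9801, payoff=6.5799, prob=0.134857
DUU: Ā=25.1734, payoff=12.3866, prob=0.134857
UUU: Ā=49.6172, payoff=0.0000, prob=0.467504
Price = Σ prob·payoff / R^3 = 4.845334 / 1.771561 = 2.7351

price = 2.7351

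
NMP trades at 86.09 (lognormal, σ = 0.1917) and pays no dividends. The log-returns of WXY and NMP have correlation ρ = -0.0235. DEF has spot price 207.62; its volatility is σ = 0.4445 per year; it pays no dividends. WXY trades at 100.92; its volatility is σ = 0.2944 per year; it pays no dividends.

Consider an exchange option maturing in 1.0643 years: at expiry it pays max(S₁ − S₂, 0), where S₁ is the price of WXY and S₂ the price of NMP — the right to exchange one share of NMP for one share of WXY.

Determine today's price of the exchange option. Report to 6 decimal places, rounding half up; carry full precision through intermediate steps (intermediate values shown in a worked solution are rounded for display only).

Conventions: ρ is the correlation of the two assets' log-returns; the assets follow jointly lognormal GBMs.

exchange price = 22.245370

σ_eff = √(σ₁² + σ₂² − 2ρσ₁σ₂) = √(0.2944² + 0.1917² − 2·-0.0235·0.2944·0.1917) = 0.355067
d₁ = (ln(S₁/S₂) + (q₂ − q₁ + σ_eff²/2)T) / (σ_eff√T) = (ln(100.92/86.09) + (0.0 − 0.0 + 0.063036)·1.0643) / 0.366305 = 0.617039
d₂ = d₁ − σ_eff√T = 0.617039 − 0.366305 = 0.250734
N(d₁) = 0.731396,  N(d₂) = 0.598990
V = S₁·e^{−q₁T}·N(d₁) − S₂·e^{−q₂T}·N(d₂) = 73.812443 − 51.567074 = 22.245370
Key observation: no risk-free rate is needed — with the second asset as numeraire the exchange option is a call on the ratio S₁/S₂, and r cancels out of the value.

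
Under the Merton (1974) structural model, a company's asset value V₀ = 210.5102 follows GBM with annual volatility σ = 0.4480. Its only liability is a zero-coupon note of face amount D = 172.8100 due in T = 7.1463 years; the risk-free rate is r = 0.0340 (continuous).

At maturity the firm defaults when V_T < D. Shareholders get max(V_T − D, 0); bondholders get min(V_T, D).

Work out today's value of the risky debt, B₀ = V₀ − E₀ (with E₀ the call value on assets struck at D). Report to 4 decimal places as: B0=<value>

Apply the equity-as-call identities (strike 172.8100, horizon 7.1463 years):
d₁ = [ln(V₀/D) + (r + σ²/2)T] / (σ√T)
   = [ln(210.5102/172.8100) + (0.0340 + 0.5·0.4480²)·7.1463] / (0.4480·√7.1463)
   = [0.197341 + 0.960120] / 1.197619 = 0.966469
d₂ = d₁ − σ√T = 0.966469 − 1.197619 = -0.231150
N(d₁) = 0.833095,  N(d₂) = 0.408599,  e^(−rT) = 0.784292
E₀ = V₀·N(d₁) − D·e^(−rT)·N(d₂)
   = 210.5102·0.833095 − 172.8100·0.784292·0.408599 = 119.996183
B₀ = V₀ − E₀ = 210.5102 − 119.996183 = 90.514017

B0=90.5140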